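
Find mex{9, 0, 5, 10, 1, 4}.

2

The values 0, 1 are all present; 2 is the first non-negative integer missing from the set.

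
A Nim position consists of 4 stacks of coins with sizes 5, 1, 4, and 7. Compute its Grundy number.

Nim-sum: 5 XOR 1 XOR 4 XOR 7 = 7.

7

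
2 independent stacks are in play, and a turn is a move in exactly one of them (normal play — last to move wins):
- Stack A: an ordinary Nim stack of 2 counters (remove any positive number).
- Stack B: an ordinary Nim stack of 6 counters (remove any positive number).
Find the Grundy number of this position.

4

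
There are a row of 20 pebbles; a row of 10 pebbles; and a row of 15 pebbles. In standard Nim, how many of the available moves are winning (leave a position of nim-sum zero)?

Bitwise XOR of the heap sizes:
  10100  (20)
  01010  (10)
  01111  (15)
  -----
  10001  (17)
The overall nim-sum is X = 17. A row of size p has a winning move iff p XOR X < p (reduce it to p XOR X).
  20: 20 XOR 17 = 5 < 20 — winning move (to 5).
  10: 10 XOR 17 = 27 ≥ 10 — no move.
  15: 15 XOR 17 = 30 ≥ 15 — no move.
That gives 1 winning move.

1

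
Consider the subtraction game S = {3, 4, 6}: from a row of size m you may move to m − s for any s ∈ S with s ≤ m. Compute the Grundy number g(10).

0

Build the Grundy sequence with g(k) = mex{g(k−s) : s ∈ {3, 4, 6}, s ≤ k}:
k:     0  1  2  3  4  5  6  7  8  9 10
g(k):  0  0  0  1  1  1  2  2  2  0  0
So g(10) = 0.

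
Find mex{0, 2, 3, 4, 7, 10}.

1

0 is in the set but 1 is not, so the mex is 1.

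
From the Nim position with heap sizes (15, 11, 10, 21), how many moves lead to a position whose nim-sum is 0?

1

Compute the nim-sum pairwise:
15 ^ 11 = 4
4 ^ 10 = 14
14 ^ 21 = 27
The overall nim-sum is X = 27. A heap of size p has a winning move iff p XOR X < p (reduce it to p XOR X).
  15: 15 XOR 27 = 20 ≥ 15 — no move.
  11: 11 XOR 27 = 16 ≥ 11 — no move.
  10: 10 XOR 27 = 17 ≥ 10 — no move.
  21: 21 XOR 27 = 14 < 21 — winning move (to 14).
That gives 1 winning move.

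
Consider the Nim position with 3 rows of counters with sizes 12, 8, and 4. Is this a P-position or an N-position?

P-position

Compute the nim-sum pairwise:
12 ^ 8 = 4
4 ^ 4 = 0
The nim-sum is 0, so this is a P-position: the player to move is in a losing position under optimal play.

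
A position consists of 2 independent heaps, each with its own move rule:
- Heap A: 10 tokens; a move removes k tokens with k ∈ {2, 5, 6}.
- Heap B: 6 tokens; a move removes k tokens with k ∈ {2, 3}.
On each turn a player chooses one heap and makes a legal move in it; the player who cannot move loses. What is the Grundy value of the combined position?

For heap A, compute g(0), g(1), … with moves {2, 5, 6}:
g(0) = mex{} = 0
g(1) = mex{} = 0
g(2) = mex{0} = 1
g(3) = mex{0} = 1
g(4) = mex{1} = 0
g(5) = mex{0,1} = 2
g(6) = mex{0} = 1
g(7) = mex{0,1,2} = 3
g(8) = mex{1} = 0
g(9) = mex{0,1,3} = 2
g(10) = mex{0,2} = 1
So g(10) = 1.
For heap B, compute g(0), g(1), … with moves {2, 3}:
g(0) = mex{} = 0
g(1) = mex{} = 0
g(2) = mex{0} = 1
g(3) = mex{0} = 1
g(4) = mex{0,1} = 2
g(5) = mex{1} = 0
g(6) = mex{1,2} = 0
So g(6) = 0.
By the Sprague-Grundy theorem, the Grundy value of a sum of independent games is the XOR of the component values.
Combined value = 1 ⊕ 0 = 1.

1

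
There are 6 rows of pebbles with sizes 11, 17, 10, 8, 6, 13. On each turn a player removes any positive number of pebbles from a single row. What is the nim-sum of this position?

19

Nim-sum: 11 ^ 17 ^ 10 ^ 8 ^ 6 ^ 13 = 19.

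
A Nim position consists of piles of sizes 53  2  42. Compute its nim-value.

29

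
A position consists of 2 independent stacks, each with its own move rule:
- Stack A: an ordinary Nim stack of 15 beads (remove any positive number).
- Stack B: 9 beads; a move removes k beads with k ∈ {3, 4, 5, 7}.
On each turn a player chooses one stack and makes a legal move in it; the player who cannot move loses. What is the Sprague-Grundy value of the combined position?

12

Stack A is a plain Nim stack of size 15, so its Grundy value is 15.
Build the Grundy sequence for stack B with g(k) = mex{g(k−s) : s ∈ {3, 4, 5, 7}, s ≤ k}:
g(0) = mex{} = 0
g(1) = mex{} = 0
g(2) = mex{} = 0
g(3) = mex{0} = 1
g(4) = mex{0} = 1
g(5) = mex{0} = 1
g(6) = mex{0,1} = 2
g(7) = mex{0,1} = 2
g(8) = mex{0,1} = 2
g(9) = mex{0,1,2} = 3
So g(9) = 3.
The value of a disjunctive sum is the nim-sum of the parts.
Combined value = 15 ⊕ 3 = 12.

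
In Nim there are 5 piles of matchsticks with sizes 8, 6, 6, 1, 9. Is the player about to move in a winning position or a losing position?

Losing position

In binary:
  1000  (8)
  0110  (6)
  0110  (6)
  0001  (1)
  1001  (9)
  ----
  0000  (0)
The nim-sum is 0, so this is a P-position: the player to move is in a losing position under optimal play.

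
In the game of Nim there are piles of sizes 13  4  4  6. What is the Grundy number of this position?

Write each in binary and XOR column by column:
  1101  (13)
  0100  (4)
  0100  (4)
  0110  (6)
  ----
  1011  (11)

11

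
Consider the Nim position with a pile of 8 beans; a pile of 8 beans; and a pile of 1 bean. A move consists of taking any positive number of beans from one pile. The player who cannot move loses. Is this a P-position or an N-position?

N-position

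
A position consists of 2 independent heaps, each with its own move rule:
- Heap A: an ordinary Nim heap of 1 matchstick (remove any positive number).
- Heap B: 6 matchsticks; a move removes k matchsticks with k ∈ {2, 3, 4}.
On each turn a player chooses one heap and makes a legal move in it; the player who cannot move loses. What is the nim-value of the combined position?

1

Heap A is a plain Nim heap of size 1, so its Grundy value is 1.
For heap B, compute g(0), g(1), … with moves {2, 3, 4}:
k:     0  1  2  3  4  5  6
g(k):  0  0  1  1  2  2  0
So g(6) = 0.
The value of a disjunctive sum is the nim-sum of the parts.
Combined value = 1 XOR 0 = 1.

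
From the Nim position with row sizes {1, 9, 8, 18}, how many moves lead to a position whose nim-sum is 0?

1

Nim-sum: 1 ⊕ 9 ⊕ 8 ⊕ 18 = 18.
The overall nim-sum is X = 18. A row of size p has a winning move iff p XOR X < p (reduce it to p XOR X).
  1: 1 XOR 18 = 19 ≥ 1 — no move.
  9: 9 XOR 18 = 27 ≥ 9 — no move.
  8: 8 XOR 18 = 26 ≥ 8 — no move.
  18: 18 XOR 18 = 0 < 18 — winning move (to 0).
That gives 1 winning move.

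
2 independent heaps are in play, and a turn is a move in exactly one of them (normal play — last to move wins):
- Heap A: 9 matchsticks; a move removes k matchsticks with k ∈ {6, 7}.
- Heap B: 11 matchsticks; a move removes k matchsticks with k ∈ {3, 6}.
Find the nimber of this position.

Grundy values for heap A (subtraction set {6, 7}):
k:     0  1  2  3  4  5  6  7  8  9
g(k):  0  0  0  0  0  0  1  1  1  1
So g(9) = 1.
Build the Grundy sequence for heap B with g(k) = mex{g(k−s) : s ∈ {3, 6}, s ≤ k}:
g(0) = mex{} = 0
g(1) = mex{} = 0
g(2) = mex{} = 0
g(3) = mex{0} = 1
g(4) = mex{0} = 1
g(5) = mex{0} = 1
g(6) = mex{0,1} = 2
g(7) = mex{0,1} = 2
g(8) = mex{0,1} = 2
g(9) = mex{1,2} = 0
g(10) = mex{1,2} = 0
g(11) = mex{1,2} = 0
So g(11) = 0.
The value of a disjunctive sum is the nim-sum of the parts.
Combined value = 1 XOR 0 = 1.

1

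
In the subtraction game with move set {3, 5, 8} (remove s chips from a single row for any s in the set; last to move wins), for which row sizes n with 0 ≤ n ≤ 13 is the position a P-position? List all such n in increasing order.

Grundy values for subtraction set {3, 5, 8}:
g(0) = mex{} = 0
g(1) = mex{} = 0
g(2) = mex{} = 0
g(3) = mex{0} = 1
g(4) = mex{0} = 1
g(5) = mex{0} = 1
g(6) = mex{0,1} = 2
g(7) = mex{0,1} = 2
g(8) = mex{0,1} = 2
g(9) = mex{0,1,2} = 3
g(10) = mex{0,1,2} = 3
g(11) = mex{1,2} = 0
g(12) = mex{1,2,3} = 0
g(13) = mex{1,2,3} = 0
The P-positions (g = 0) in 0..13 are 0, 1, 2, 11, 12, 13.

0, 1, 2, 11, 12, 13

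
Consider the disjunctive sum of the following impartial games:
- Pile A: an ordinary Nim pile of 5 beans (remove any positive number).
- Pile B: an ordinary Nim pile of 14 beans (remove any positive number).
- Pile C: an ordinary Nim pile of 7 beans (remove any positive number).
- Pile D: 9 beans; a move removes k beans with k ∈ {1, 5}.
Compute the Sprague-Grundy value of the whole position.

Pile A is a plain Nim pile of size 5, so its Grundy value is 5.
Pile B is a plain Nim pile of size 14, so its Grundy value is 14.
Pile C is a plain Nim pile of size 7, so its Grundy value is 7.
Build the Grundy sequence for pile D with g(k) = mex{g(k−s) : s ∈ {1, 5}, s ≤ k}:
g(0) = mex{} = 0
g(1) = mex{0} = 1
g(2) = mex{1} = 0
g(3) = mex{0} = 1
g(4) = mex{1} = 0
g(5) = mex{0} = 1
g(6) = mex{1} = 0
g(7) = mex{0} = 1
g(8) = mex{1} = 0
g(9) = mex{0} = 1
So g(9) = 1.
The value of a disjunctive sum is the nim-sum of the parts.
Combined value = 5 XOR 14 XOR 7 XOR 1 = 13.

13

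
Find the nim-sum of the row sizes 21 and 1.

20

Nim-sum: 21 ^ 1 = 20.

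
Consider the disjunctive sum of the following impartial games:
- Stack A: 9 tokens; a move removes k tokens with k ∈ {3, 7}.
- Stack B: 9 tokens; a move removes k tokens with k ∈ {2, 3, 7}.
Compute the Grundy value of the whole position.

3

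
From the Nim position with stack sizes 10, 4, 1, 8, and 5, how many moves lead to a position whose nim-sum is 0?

Write each in binary and XOR column by column:
  1010  (10)
  0100  (4)
  0001  (1)
  1000  (8)
  0101  (5)
  ----
  0010  (2)
The overall nim-sum is X = 2. A stack of size p has a winning move iff p XOR X < p (reduce it to p XOR X).
  10: 10 XOR 2 = 8 < 10 — winning move (to 8).
  4: 4 XOR 2 = 6 ≥ 4 — no move.
  1: 1 XOR 2 = 3 ≥ 1 — no move.
  8: 8 XOR 2 = 10 ≥ 8 — no move.
  5: 5 XOR 2 = 7 ≥ 5 — no move.
That gives 1 winning move.

1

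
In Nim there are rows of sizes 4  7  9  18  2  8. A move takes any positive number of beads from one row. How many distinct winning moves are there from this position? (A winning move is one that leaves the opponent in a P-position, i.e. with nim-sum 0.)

Bitwise XOR of the heap sizes:
  00100  (4)
  00111  (7)
  01001  (9)
  10010  (18)
  00010  (2)
  01000  (8)
  -----
  10010  (18)
The overall nim-sum is X = 18. A row of size p has a winning move iff p XOR X < p (reduce it to p XOR X).
  4: 4 XOR 18 = 22 ≥ 4 — no move.
  7: 7 XOR 18 = 21 ≥ 7 — no move.
  9: 9 XOR 18 = 27 ≥ 9 — no move.
  18: 18 XOR 18 = 0 < 18 — winning move (to 0).
  2: 2 XOR 18 = 16 ≥ 2 — no move.
  8: 8 XOR 18 = 26 ≥ 8 — no move.
That gives 1 winning move.

1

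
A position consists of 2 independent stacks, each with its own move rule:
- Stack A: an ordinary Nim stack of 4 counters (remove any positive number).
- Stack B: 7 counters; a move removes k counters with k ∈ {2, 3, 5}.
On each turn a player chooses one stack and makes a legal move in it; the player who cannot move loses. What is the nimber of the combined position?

Stack A is a plain Nim stack of size 4, so its Grundy value is 4.
Grundy values for stack B (subtraction set {2, 3, 5}):
k:     0  1  2  3  4  5  6  7
g(k):  0  0  1  1  2  2  3  0
So g(7) = 0.
The value of a disjunctive sum is the nim-sum of the parts.
Combined value = 4 XOR 0 = 4.

4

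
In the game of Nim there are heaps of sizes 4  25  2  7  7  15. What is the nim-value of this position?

16

Compute the nim-sum pairwise:
4 ⊕ 25 = 29
29 ⊕ 2 = 31
31 ⊕ 7 = 24
24 ⊕ 7 = 31
31 ⊕ 15 = 16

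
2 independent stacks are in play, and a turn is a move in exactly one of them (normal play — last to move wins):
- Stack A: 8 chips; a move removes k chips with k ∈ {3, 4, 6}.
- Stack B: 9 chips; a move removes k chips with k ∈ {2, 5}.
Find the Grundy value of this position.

For stack A, compute g(0), g(1), … with moves {3, 4, 6}:
g(0) = mex{} = 0
g(1) = mex{} = 0
g(2) = mex{} = 0
g(3) = mex{0} = 1
g(4) = mex{0} = 1
g(5) = mex{0} = 1
g(6) = mex{0,1} = 2
g(7) = mex{0,1} = 2
g(8) = mex{0,1} = 2
So g(8) = 2.
Grundy values for stack B (subtraction set {2, 5}):
k:     0  1  2  3  4  5  6  7  8  9
g(k):  0  0  1  1  0  2  1  0  0  1
So g(9) = 1.
The value of a disjunctive sum is the nim-sum of the parts.
Combined value = 2 ⊕ 1 = 3.

3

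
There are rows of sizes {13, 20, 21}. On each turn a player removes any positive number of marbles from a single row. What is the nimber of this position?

Compute the nim-sum pairwise:
13 XOR 20 = 25
25 XOR 21 = 12

12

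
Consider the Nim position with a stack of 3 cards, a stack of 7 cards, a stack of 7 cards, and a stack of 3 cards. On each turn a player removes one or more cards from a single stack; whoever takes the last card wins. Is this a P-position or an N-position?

Compute the nim-sum pairwise:
3 ^ 7 = 4
4 ^ 7 = 3
3 ^ 3 = 0
The nim-sum is 0, so this is a P-position: the player to move is in a losing position under optimal play.

P-position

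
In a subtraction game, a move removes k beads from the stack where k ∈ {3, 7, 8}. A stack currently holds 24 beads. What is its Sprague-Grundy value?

1

Build the Grundy sequence with g(k) = mex{g(k−s) : s ∈ {3, 7, 8}, s ≤ k}:
k:     0  1  2  3  4  5  6  7  8  9 10 11 12 13 14 15 16 17 18 19 20 21 22 23 24
g(k):  0  0  0  1  1  1  0  2  2  1  3  0  0  2  1  1  0  0  2  1  1  0  0  2  1
So g(24) = 1.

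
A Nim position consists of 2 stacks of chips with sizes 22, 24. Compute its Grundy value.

14

Nim-sum: 22 XOR 24 = 14.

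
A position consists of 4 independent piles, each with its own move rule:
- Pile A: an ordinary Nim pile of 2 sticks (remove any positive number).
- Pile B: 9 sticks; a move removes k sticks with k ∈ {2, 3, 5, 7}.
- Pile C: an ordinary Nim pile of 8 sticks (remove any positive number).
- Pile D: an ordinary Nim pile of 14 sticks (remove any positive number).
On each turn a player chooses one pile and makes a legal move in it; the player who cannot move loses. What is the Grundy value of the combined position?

Pile A is a plain Nim pile of size 2, so its Grundy value is 2.
For pile B, compute g(0), g(1), … with moves {2, 3, 5, 7}:
k:     0  1  2  3  4  5  6  7  8  9
g(k):  0  0  1  1  2  2  3  3  4  0
So g(9) = 0.
Pile C is a plain Nim pile of size 8, so its Grundy value is 8.
Pile D is a plain Nim pile of size 14, so its Grundy value is 14.
By the Sprague-Grundy theorem, the Grundy value of a sum of independent games is the XOR of the component values.
Combined value = 2 ⊕ 0 ⊕ 8 ⊕ 14 = 4.

4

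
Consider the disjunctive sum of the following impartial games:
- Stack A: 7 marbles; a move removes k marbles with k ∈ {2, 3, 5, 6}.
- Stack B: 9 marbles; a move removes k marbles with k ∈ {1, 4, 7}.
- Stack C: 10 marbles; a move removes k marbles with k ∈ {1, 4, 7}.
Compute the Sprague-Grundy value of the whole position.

Grundy values for stack A (subtraction set {2, 3, 5, 6}):
k:     0  1  2  3  4  5  6  7
g(k):  0  0  1  1  2  2  3  3
So g(7) = 3.
Grundy values for stack B (subtraction set {1, 4, 7}):
g(0) = mex{} = 0
g(1) = mex{0} = 1
g(2) = mex{1} = 0
g(3) = mex{0} = 1
g(4) = mex{0,1} = 2
g(5) = mex{1,2} = 0
g(6) = mex{0} = 1
g(7) = mex{0,1} = 2
g(8) = mex{1,2} = 0
g(9) = mex{0} = 1
So g(9) = 1.
For stack C, compute g(0), g(1), … with moves {1, 4, 7}:
g(0) = mex{} = 0
g(1) = mex{0} = 1
g(2) = mex{1} = 0
g(3) = mex{0} = 1
g(4) = mex{0,1} = 2
g(5) = mex{1,2} = 0
g(6) = mex{0} = 1
g(7) = mex{0,1} = 2
g(8) = mex{1,2} = 0
g(9) = mex{0} = 1
g(10) = mex{1} = 0
So g(10) = 0.
The value of a disjunctive sum is the nim-sum of the parts.
Combined value = 3 XOR 1 XOR 0 = 2.

2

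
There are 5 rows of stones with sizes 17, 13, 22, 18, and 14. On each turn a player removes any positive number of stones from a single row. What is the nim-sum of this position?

22

Nim-sum: 17 XOR 13 XOR 22 XOR 18 XOR 14 = 22.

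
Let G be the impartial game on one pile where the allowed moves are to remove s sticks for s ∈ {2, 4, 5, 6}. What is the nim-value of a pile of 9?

Grundy values for subtraction set {2, 4, 5, 6}:
k:     0  1  2  3  4  5  6  7  8  9
g(k):  0  0  1  1  2  2  3  3  0  0
So g(9) = 0.

0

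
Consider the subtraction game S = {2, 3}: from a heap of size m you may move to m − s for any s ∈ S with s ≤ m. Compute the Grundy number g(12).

1

Build the Grundy sequence with g(k) = mex{g(k−s) : s ∈ {2, 3}, s ≤ k}:
k:     0  1  2  3  4  5  6  7  8  9 10 11 12
g(k):  0  0  1  1  2  0  0  1  1  2  0  0  1
So g(12) = 1.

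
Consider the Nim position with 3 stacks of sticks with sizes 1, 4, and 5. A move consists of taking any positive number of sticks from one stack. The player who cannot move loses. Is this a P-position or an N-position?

Compute the nim-sum pairwise:
1 ^ 4 = 5
5 ^ 5 = 0
The nim-sum is 0, so this is a P-position: the player to move is in a losing position under optimal play.

P-position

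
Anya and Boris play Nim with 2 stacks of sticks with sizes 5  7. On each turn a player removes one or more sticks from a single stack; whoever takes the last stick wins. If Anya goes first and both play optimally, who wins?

Anya wins

Nim-sum: 5 XOR 7 = 2.
The nim-sum is 2 ≠ 0, so this is an N-position: the player to move can win; Anya has a winning move.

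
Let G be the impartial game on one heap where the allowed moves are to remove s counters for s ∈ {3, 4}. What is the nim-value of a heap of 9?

Compute g(0), g(1), … for moves {3, 4}:
k:     0  1  2  3  4  5  6  7  8  9
g(k):  0  0  0  1  1  1  2  0  0  0
So g(9) = 0.

0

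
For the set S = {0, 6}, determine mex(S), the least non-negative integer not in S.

1

0 is in the set but 1 is not, so the mex is 1.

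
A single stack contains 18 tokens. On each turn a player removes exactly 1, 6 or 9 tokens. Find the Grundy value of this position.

1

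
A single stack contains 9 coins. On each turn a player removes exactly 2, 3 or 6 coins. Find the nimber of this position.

Build the Grundy sequence with g(k) = mex{g(k−s) : s ∈ {2, 3, 6}, s ≤ k}:
g(0) = mex{} = 0
g(1) = mex{} = 0
g(2) = mex{0} = 1
g(3) = mex{0} = 1
g(4) = mex{0,1} = 2
g(5) = mex{1} = 0
g(6) = mex{0,1,2} = 3
g(7) = mex{0,2} = 1
g(8) = mex{0,1,3} = 2
g(9) = mex{1,3} = 0
So g(9) = 0.

0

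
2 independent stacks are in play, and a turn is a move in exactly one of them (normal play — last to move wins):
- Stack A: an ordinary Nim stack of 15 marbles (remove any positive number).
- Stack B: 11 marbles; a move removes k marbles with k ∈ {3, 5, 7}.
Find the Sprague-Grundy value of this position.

15

Stack A is a plain Nim stack of size 15, so its Grundy value is 15.
Grundy values for stack B (subtraction set {3, 5, 7}):
g(0) = mex{} = 0
g(1) = mex{} = 0
g(2) = mex{} = 0
g(3) = mex{0} = 1
g(4) = mex{0} = 1
g(5) = mex{0} = 1
g(6) = mex{0,1} = 2
g(7) = mex{0,1} = 2
g(8) = mex{0,1} = 2
g(9) = mex{0,1,2} = 3
g(10) = mex{1,2} = 0
g(11) = mex{1,2} = 0
So g(11) = 0.
By the Sprague-Grundy theorem, the Grundy value of a sum of independent games is the XOR of the component values.
Combined value = 15 ⊕ 0 = 15.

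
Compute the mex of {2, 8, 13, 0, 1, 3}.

4

The values 0, 1, 2, 3 are all present; 4 is the first non-negative integer missing from the set.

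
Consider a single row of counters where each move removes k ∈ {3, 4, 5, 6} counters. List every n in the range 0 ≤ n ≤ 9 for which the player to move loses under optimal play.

0, 1, 2, 9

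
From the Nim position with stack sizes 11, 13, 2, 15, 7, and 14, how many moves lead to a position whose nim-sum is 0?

Compute the nim-sum pairwise:
11 XOR 13 = 6
6 XOR 2 = 4
4 XOR 15 = 11
11 XOR 7 = 12
12 XOR 14 = 2
The overall nim-sum is X = 2. A stack of size p has a winning move iff p XOR X < p (reduce it to p XOR X).
  11: 11 XOR 2 = 9 < 11 — winning move (to 9).
  13: 13 XOR 2 = 15 ≥ 13 — no move.
  2: 2 XOR 2 = 0 < 2 — winning move (to 0).
  15: 15 XOR 2 = 13 < 15 — winning move (to 13).
  7: 7 XOR 2 = 5 < 7 — winning move (to 5).
  14: 14 XOR 2 = 12 < 14 — winning move (to 12).
That gives 5 winning moves.

5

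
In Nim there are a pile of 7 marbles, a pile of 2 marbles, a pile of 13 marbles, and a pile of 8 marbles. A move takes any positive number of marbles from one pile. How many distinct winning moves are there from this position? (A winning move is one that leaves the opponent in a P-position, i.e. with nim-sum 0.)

Write each in binary and XOR column by column:
  0111  (7)
  0010  (2)
  1101  (13)
  1000  (8)
  ----
  0000  (0)
The nim-sum is already 0, so every move leaves a nonzero nim-sum — there are no winning moves.

0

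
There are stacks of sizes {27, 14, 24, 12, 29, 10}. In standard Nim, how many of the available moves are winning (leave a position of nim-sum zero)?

3

Write each in binary and XOR column by column:
  11011  (27)
  01110  (14)
  11000  (24)
  01100  (12)
  11101  (29)
  01010  (10)
  -----
  10110  (22)
The overall nim-sum is X = 22. A stack of size p has a winning move iff p XOR X < p (reduce it to p XOR X).
  27: 27 XOR 22 = 13 < 27 — winning move (to 13).
  14: 14 XOR 22 = 24 ≥ 14 — no move.
  24: 24 XOR 22 = 14 < 24 — winning move (to 14).
  12: 12 XOR 22 = 26 ≥ 12 — no move.
  29: 29 XOR 22 = 11 < 29 — winning move (to 11).
  10: 10 XOR 22 = 28 ≥ 10 — no move.
That gives 3 winning moves.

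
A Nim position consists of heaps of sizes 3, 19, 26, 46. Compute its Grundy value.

36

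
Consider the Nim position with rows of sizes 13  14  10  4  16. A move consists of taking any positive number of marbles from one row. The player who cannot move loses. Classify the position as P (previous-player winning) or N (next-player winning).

N-position

Write each in binary and XOR column by column:
  01101  (13)
  01110  (14)
  01010  (10)
  00100  (4)
  10000  (16)
  -----
  11101  (29)
The nim-sum is 29 ≠ 0, so this is an N-position: the player to move can win.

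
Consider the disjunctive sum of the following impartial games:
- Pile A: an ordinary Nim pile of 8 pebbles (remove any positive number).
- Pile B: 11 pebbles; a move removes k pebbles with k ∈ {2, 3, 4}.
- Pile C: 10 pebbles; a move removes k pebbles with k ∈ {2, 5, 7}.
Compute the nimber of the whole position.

10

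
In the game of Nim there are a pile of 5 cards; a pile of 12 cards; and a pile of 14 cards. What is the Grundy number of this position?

Write each in binary and XOR column by column:
  0101  (5)
  1100  (12)
  1110  (14)
  ----
  0111  (7)

7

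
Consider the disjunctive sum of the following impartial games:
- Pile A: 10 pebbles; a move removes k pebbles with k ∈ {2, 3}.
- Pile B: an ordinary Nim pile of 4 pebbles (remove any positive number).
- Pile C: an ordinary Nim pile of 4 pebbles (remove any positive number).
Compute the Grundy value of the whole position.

0

Build the Grundy sequence for pile A with g(k) = mex{g(k−s) : s ∈ {2, 3}, s ≤ k}:
k:     0  1  2  3  4  5  6  7  8  9 10
g(k):  0  0  1  1  2  0  0  1  1  2  0
So g(10) = 0.
Pile B is a plain Nim pile of size 4, so its Grundy value is 4.
Pile C is a plain Nim pile of size 4, so its Grundy value is 4.
By the Sprague-Grundy theorem, the Grundy value of a sum of independent games is the XOR of the component values.
Combined value = 0 XOR 4 XOR 4 = 0.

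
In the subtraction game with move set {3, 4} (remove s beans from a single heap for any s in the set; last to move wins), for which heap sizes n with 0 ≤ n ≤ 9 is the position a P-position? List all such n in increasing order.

0, 1, 2, 7, 8, 9

Grundy values for subtraction set {3, 4}:
k:     0  1  2  3  4  5  6  7  8  9
g(k):  0  0  0  1  1  1  2  0  0  0
The P-positions (g = 0) in 0..9 are 0, 1, 2, 7, 8, 9.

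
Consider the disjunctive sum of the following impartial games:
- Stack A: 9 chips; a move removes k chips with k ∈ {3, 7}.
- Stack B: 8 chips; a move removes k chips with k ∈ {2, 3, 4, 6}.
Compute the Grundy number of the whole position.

1

Build the Grundy sequence for stack A with g(k) = mex{g(k−s) : s ∈ {3, 7}, s ≤ k}:
k:     0  1  2  3  4  5  6  7  8  9
g(k):  0  0  0  1  1  1  0  2  2  1
So g(9) = 1.
For stack B, compute g(0), g(1), … with moves {2, 3, 4, 6}:
k:     0  1  2  3  4  5  6  7  8
g(k):  0  0  1  1  2  2  3  3  0
So g(8) = 0.
By the Sprague-Grundy theorem, the Grundy value of a sum of independent games is the XOR of the component values.
Combined value = 1 ⊕ 0 = 1.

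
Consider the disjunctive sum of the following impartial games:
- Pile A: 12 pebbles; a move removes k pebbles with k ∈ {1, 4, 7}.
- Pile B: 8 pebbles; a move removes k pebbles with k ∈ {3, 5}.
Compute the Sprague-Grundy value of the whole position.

2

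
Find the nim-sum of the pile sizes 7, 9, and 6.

Compute the nim-sum pairwise:
7 XOR 9 = 14
14 XOR 6 = 8

8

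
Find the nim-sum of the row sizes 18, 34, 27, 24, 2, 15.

Compute the nim-sum pairwise:
18 ⊕ 34 = 48
48 ⊕ 27 = 43
43 ⊕ 24 = 51
51 ⊕ 2 = 49
49 ⊕ 15 = 62

62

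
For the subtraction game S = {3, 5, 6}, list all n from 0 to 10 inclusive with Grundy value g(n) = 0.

0, 1, 2, 9, 10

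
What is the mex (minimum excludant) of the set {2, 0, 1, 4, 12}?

3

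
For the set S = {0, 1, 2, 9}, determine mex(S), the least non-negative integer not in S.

The values 0, 1, 2 are all present; 3 is the first non-negative integer missing from the set.

3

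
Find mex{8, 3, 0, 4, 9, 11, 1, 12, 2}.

5

The values 0, 1, 2, 3, 4 are all present; 5 is the first non-negative integer missing from the set.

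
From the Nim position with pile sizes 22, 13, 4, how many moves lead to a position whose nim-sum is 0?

1

Nim-sum: 22 XOR 13 XOR 4 = 31.
The overall nim-sum is X = 31. A pile of size p has a winning move iff p XOR X < p (reduce it to p XOR X).
  22: 22 XOR 31 = 9 < 22 — winning move (to 9).
  13: 13 XOR 31 = 18 ≥ 13 — no move.
  4: 4 XOR 31 = 27 ≥ 4 — no move.
That gives 1 winning move.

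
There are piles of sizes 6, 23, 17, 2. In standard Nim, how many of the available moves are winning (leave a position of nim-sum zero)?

3

Compute the nim-sum pairwise:
6 ^ 23 = 17
17 ^ 17 = 0
0 ^ 2 = 2
The overall nim-sum is X = 2. A pile of size p has a winning move iff p XOR X < p (reduce it to p XOR X).
  6: 6 XOR 2 = 4 < 6 — winning move (to 4).
  23: 23 XOR 2 = 21 < 23 — winning move (to 21).
  17: 17 XOR 2 = 19 ≥ 17 — no move.
  2: 2 XOR 2 = 0 < 2 — winning move (to 0).
That gives 3 winning moves.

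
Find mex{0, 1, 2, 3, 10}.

The values 0, 1, 2, 3 are all present; 4 is the first non-negative integer missing from the set.

4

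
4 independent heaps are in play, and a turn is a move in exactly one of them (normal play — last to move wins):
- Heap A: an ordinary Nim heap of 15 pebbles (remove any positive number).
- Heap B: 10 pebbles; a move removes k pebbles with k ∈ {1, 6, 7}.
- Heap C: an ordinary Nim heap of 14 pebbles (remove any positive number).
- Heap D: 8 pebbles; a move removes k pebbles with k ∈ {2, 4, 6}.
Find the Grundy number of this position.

3

Heap A is a plain Nim heap of size 15, so its Grundy value is 15.
For heap B, compute g(0), g(1), … with moves {1, 6, 7}:
k:     0  1  2  3  4  5  6  7  8  9 10
g(k):  0  1  0  1  0  1  2  3  2  3  2
So g(10) = 2.
Heap C is a plain Nim heap of size 14, so its Grundy value is 14.
Build the Grundy sequence for heap D with g(k) = mex{g(k−s) : s ∈ {2, 4, 6}, s ≤ k}:
k:     0  1  2  3  4  5  6  7  8
g(k):  0  0  1  1  2  2  3  3  0
So g(8) = 0.
The value of a disjunctive sum is the nim-sum of the parts.
Combined value = 15 XOR 2 XOR 14 XOR 0 = 3.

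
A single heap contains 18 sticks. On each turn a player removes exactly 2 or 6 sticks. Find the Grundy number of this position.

Compute g(0), g(1), … for moves {2, 6}:
k:     0  1  2  3  4  5  6  7  8  9 10 11 12 13 14 15 16 17 18
g(k):  0  0  1  1  0  0  1  1  0  0  1  1  0  0  1  1  0  0  1
So g(18) = 1.

1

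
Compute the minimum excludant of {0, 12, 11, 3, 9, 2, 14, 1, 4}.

5

The values 0, 1, 2, 3, 4 are all present; 5 is the first non-negative integer missing from the set.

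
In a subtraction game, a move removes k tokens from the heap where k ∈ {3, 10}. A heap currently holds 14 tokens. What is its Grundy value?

0

Grundy values for subtraction set {3, 10}:
k:     0  1  2  3  4  5  6  7  8  9 10 11 12 13 14
g(k):  0  0  0  1  1  1  0  0  0  1  1  1  2  0  0
So g(14) = 0.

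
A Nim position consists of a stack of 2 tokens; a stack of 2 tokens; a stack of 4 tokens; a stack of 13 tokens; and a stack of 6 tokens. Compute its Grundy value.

15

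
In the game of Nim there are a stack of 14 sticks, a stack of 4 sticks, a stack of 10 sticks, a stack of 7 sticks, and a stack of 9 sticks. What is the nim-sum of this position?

14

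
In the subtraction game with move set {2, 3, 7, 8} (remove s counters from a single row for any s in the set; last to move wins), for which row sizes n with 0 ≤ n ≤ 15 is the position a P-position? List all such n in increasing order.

0, 1, 5, 6, 10, 11, 15

Compute g(0), g(1), … for moves {2, 3, 7, 8}:
k:     0  1  2  3  4  5  6  7  8  9 10 11 12 13 14 15
g(k):  0  0  1  1  2  0  0  1  1  2  0  0  1  1  2  0
The P-positions (g = 0) in 0..15 are 0, 1, 5, 6, 10, 11, 15.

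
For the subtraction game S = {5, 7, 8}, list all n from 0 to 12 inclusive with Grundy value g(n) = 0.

Grundy values for subtraction set {5, 7, 8}:
k:     0  1  2  3  4  5  6  7  8  9 10 11 12
g(k):  0  0  0  0  0  1  1  1  1  1  2  2  2
The P-positions (g = 0) in 0..12 are 0, 1, 2, 3, 4.

0, 1, 2, 3, 4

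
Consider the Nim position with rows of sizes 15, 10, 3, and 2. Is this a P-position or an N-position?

Nim-sum: 15 ⊕ 10 ⊕ 3 ⊕ 2 = 4.
The nim-sum is 4 ≠ 0, so this is an N-position: the player to move can win.

N-position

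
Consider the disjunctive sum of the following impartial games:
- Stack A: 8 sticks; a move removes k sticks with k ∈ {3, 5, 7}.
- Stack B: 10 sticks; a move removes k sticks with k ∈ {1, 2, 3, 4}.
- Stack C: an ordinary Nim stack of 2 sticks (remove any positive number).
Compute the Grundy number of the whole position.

Build the Grundy sequence for stack A with g(k) = mex{g(k−s) : s ∈ {3, 5, 7}, s ≤ k}:
k:     0  1  2  3  4  5  6  7  8
g(k):  0  0  0  1  1  1  2  2  2
So g(8) = 2.
Build the Grundy sequence for stack B with g(k) = mex{g(k−s) : s ∈ {1, 2, 3, 4}, s ≤ k}:
g(0) = mex{} = 0
g(1) = mex{0} = 1
g(2) = mex{0,1} = 2
g(3) = mex{0,1,2} = 3
g(4) = mex{0,1,2,3} = 4
g(5) = mex{1,2,3,4} = 0
g(6) = mex{0,2,3,4} = 1
g(7) = mex{0,1,3,4} = 2
g(8) = mex{0,1,2,4} = 3
g(9) = mex{0,1,2,3} = 4
g(10) = mex{1,2,3,4} = 0
So g(10) = 0.
Stack C is a plain Nim stack of size 2, so its Grundy value is 2.
By the Sprague-Grundy theorem, the Grundy value of a sum of independent games is the XOR of the component values.
Combined value = 2 XOR 0 XOR 2 = 0.

0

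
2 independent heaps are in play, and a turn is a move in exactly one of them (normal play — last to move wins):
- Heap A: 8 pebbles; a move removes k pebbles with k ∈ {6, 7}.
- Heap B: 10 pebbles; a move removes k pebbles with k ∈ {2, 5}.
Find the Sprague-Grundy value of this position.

Build the Grundy sequence for heap A with g(k) = mex{g(k−s) : s ∈ {6, 7}, s ≤ k}:
g(0) = mex{} = 0
g(1) = mex{} = 0
g(2) = mex{} = 0
g(3) = mex{} = 0
g(4) = mex{} = 0
g(5) = mex{} = 0
g(6) = mex{0} = 1
g(7) = mex{0} = 1
g(8) = mex{0} = 1
So g(8) = 1.
Build the Grundy sequence for heap B with g(k) = mex{g(k−s) : s ∈ {2, 5}, s ≤ k}:
k:     0  1  2  3  4  5  6  7  8  9 10
g(k):  0  0  1  1  0  2  1  0  0  1  1
So g(10) = 1.
By the Sprague-Grundy theorem, the Grundy value of a sum of independent games is the XOR of the component values.
Combined value = 1 XOR 1 = 0.

0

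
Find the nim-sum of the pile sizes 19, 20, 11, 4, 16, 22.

Bitwise XOR of the heap sizes:
  10011  (19)
  10100  (20)
  01011  (11)
  00100  (4)
  10000  (16)
  10110  (22)
  -----
  01110  (14)

14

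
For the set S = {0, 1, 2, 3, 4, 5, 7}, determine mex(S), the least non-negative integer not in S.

The values 0, 1, 2, 3, 4, 5 are all present; 6 is the first non-negative integer missing from the set.

6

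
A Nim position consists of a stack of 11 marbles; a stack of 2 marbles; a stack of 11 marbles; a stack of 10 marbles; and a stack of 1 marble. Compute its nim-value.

Compute the nim-sum pairwise:
11 XOR 2 = 9
9 XOR 11 = 2
2 XOR 10 = 8
8 XOR 1 = 9

9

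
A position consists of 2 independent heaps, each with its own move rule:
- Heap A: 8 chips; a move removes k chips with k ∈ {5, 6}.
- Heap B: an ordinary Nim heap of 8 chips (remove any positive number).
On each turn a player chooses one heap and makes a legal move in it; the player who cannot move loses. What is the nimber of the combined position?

9

Grundy values for heap A (subtraction set {5, 6}):
k:     0  1  2  3  4  5  6  7  8
g(k):  0  0  0  0  0  1  1  1  1
So g(8) = 1.
Heap B is a plain Nim heap of size 8, so its Grundy value is 8.
The value of a disjunctive sum is the nim-sum of the parts.
Combined value = 1 ⊕ 8 = 9.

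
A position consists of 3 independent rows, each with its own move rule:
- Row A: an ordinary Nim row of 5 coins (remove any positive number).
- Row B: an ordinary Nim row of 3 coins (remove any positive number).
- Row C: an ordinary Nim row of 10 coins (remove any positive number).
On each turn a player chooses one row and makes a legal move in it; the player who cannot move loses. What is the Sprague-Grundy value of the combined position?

12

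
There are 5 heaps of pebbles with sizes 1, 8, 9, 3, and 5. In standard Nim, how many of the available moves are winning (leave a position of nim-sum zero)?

1

Compute the nim-sum pairwise:
1 ^ 8 = 9
9 ^ 9 = 0
0 ^ 3 = 3
3 ^ 5 = 6
The overall nim-sum is X = 6. A heap of size p has a winning move iff p XOR X < p (reduce it to p XOR X).
  1: 1 XOR 6 = 7 ≥ 1 — no move.
  8: 8 XOR 6 = 14 ≥ 8 — no move.
  9: 9 XOR 6 = 15 ≥ 9 — no move.
  3: 3 XOR 6 = 5 ≥ 3 — no move.
  5: 5 XOR 6 = 3 < 5 — winning move (to 3).
That gives 1 winning move.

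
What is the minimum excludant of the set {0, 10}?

1

0 is in the set but 1 is not, so the mex is 1.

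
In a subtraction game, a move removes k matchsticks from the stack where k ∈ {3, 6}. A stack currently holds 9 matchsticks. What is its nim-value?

Build the Grundy sequence with g(k) = mex{g(k−s) : s ∈ {3, 6}, s ≤ k}:
g(0) = mex{} = 0
g(1) = mex{} = 0
g(2) = mex{} = 0
g(3) = mex{0} = 1
g(4) = mex{0} = 1
g(5) = mex{0} = 1
g(6) = mex{0,1} = 2
g(7) = mex{0,1} = 2
g(8) = mex{0,1} = 2
g(9) = mex{1,2} = 0
So g(9) = 0.

0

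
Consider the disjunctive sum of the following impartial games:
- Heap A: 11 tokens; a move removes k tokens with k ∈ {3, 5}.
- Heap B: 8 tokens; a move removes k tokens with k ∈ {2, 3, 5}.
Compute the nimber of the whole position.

1

Grundy values for heap A (subtraction set {3, 5}):
k:     0  1  2  3  4  5  6  7  8  9 10 11
g(k):  0  0  0  1  1  1  2  2  0  0  0  1
So g(11) = 1.
Grundy values for heap B (subtraction set {2, 3, 5}):
k:     0  1  2  3  4  5  6  7  8
g(k):  0  0  1  1  2  2  3  0  0
So g(8) = 0.
By the Sprague-Grundy theorem, the Grundy value of a sum of independent games is the XOR of the component values.
Combined value = 1 ⊕ 0 = 1.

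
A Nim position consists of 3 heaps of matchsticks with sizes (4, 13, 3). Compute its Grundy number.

10

Bitwise XOR of the heap sizes:
  0100  (4)
  1101  (13)
  0011  (3)
  ----
  1010  (10)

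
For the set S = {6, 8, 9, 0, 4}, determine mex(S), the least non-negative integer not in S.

0 is in the set but 1 is not, so the mex is 1.

1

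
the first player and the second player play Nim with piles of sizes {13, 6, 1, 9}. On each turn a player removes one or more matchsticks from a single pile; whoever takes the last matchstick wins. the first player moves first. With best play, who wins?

In binary:
  1101  (13)
  0110  (6)
  0001  (1)
  1001  (9)
  ----
  0011  (3)
The nim-sum is 3 ≠ 0, so this is an N-position: the player to move can win; the first player has a winning move.

the first player wins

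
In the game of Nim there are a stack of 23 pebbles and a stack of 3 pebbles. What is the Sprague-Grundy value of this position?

Bitwise XOR of the heap sizes:
  10111  (23)
  00011  (3)
  -----
  10100  (20)

20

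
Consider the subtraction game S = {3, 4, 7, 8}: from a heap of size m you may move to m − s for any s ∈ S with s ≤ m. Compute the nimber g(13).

0

Compute g(0), g(1), … for moves {3, 4, 7, 8}:
g(0) = mex{} = 0
g(1) = mex{} = 0
g(2) = mex{} = 0
g(3) = mex{0} = 1
g(4) = mex{0} = 1
g(5) = mex{0} = 1
g(6) = mex{0,1} = 2
g(7) = mex{0,1} = 2
g(8) = mex{0,1} = 2
g(9) = mex{0,1,2} = 3
g(10) = mex{0,1,2} = 3
g(11) = mex{1,2} = 0
g(12) = mex{1,2,3} = 0
g(13) = mex{1,2,3} = 0
So g(13) = 0.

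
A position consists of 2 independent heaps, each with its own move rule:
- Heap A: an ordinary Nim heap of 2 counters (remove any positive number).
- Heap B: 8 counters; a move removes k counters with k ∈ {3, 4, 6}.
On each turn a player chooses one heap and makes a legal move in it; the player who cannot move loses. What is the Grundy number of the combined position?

0

Heap A is a plain Nim heap of size 2, so its Grundy value is 2.
Grundy values for heap B (subtraction set {3, 4, 6}):
g(0) = mex{} = 0
g(1) = mex{} = 0
g(2) = mex{} = 0
g(3) = mex{0} = 1
g(4) = mex{0} = 1
g(5) = mex{0} = 1
g(6) = mex{0,1} = 2
g(7) = mex{0,1} = 2
g(8) = mex{0,1} = 2
So g(8) = 2.
By the Sprague-Grundy theorem, the Grundy value of a sum of independent games is the XOR of the component values.
Combined value = 2 XOR 2 = 0.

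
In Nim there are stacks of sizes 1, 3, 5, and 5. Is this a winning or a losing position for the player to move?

Compute the nim-sum pairwise:
1 ^ 3 = 2
2 ^ 5 = 7
7 ^ 5 = 2
The nim-sum is 2 ≠ 0, so this is an N-position: the player to move can win.

Winning position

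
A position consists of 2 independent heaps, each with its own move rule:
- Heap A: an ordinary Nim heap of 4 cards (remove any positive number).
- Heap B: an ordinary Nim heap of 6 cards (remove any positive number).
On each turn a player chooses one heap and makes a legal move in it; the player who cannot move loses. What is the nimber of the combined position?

Heap A is a plain Nim heap of size 4, so its Grundy value is 4.
Heap B is a plain Nim heap of size 6, so its Grundy value is 6.
The value of a disjunctive sum is the nim-sum of the parts.
Combined value = 4 ⊕ 6 = 2.

2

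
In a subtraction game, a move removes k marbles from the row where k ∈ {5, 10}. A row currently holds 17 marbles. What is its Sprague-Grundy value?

Grundy values for subtraction set {5, 10}:
k:     0  1  2  3  4  5  6  7  8  9 10 11 12 13 14 15 16 17
g(k):  0  0  0  0  0  1  1  1  1  1  2  2  2  2  2  0  0  0
So g(17) = 0.

0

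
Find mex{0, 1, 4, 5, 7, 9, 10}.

2

The values 0, 1 are all present; 2 is the first non-negative integer missing from the set.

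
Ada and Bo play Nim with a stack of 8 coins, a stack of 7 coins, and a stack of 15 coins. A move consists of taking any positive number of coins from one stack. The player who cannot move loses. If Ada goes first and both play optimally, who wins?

Bo wins

Bitwise XOR of the heap sizes:
  1000  (8)
  0111  (7)
  1111  (15)
  ----
  0000  (0)
The nim-sum is 0, so this is a P-position: the player to move is in a losing position under optimal play; Ada is about to move from it and so loses — Bo wins.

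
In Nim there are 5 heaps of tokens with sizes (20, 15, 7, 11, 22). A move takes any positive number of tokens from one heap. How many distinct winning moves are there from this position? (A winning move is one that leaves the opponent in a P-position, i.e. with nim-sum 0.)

Compute the nim-sum pairwise:
20 ⊕ 15 = 27
27 ⊕ 7 = 28
28 ⊕ 11 = 23
23 ⊕ 22 = 1
The overall nim-sum is X = 1. A heap of size p has a winning move iff p XOR X < p (reduce it to p XOR X).
  20: 20 XOR 1 = 21 ≥ 20 — no move.
  15: 15 XOR 1 = 14 < 15 — winning move (to 14).
  7: 7 XOR 1 = 6 < 7 — winning move (to 6).
  11: 11 XOR 1 = 10 < 11 — winning move (to 10).
  22: 22 XOR 1 = 23 ≥ 22 — no move.
That gives 3 winning moves.

3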